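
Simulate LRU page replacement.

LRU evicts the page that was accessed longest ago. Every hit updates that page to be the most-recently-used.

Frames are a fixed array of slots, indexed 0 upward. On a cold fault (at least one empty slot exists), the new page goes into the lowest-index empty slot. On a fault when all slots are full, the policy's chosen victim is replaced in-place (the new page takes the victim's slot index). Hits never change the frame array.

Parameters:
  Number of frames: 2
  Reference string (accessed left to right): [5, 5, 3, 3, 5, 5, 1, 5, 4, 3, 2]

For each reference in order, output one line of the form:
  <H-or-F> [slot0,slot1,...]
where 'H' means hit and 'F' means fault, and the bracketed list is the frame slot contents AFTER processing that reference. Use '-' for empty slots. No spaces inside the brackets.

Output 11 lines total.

F [5,-]
H [5,-]
F [5,3]
H [5,3]
H [5,3]
H [5,3]
F [5,1]
H [5,1]
F [5,4]
F [3,4]
F [3,2]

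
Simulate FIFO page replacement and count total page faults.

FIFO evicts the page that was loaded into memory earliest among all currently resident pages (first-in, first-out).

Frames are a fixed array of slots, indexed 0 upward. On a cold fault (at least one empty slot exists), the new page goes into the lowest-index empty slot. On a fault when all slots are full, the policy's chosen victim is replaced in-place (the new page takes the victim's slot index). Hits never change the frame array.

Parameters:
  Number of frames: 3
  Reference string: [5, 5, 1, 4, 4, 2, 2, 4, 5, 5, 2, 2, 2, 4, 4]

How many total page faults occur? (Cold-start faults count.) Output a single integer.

Step 0: ref 5 → FAULT, frames=[5,-,-]
Step 1: ref 5 → HIT, frames=[5,-,-]
Step 2: ref 1 → FAULT, frames=[5,1,-]
Step 3: ref 4 → FAULT, frames=[5,1,4]
Step 4: ref 4 → HIT, frames=[5,1,4]
Step 5: ref 2 → FAULT (evict 5), frames=[2,1,4]
Step 6: ref 2 → HIT, frames=[2,1,4]
Step 7: ref 4 → HIT, frames=[2,1,4]
Step 8: ref 5 → FAULT (evict 1), frames=[2,5,4]
Step 9: ref 5 → HIT, frames=[2,5,4]
Step 10: ref 2 → HIT, frames=[2,5,4]
Step 11: ref 2 → HIT, frames=[2,5,4]
Step 12: ref 2 → HIT, frames=[2,5,4]
Step 13: ref 4 → HIT, frames=[2,5,4]
Step 14: ref 4 → HIT, frames=[2,5,4]
Total faults: 5

Answer: 5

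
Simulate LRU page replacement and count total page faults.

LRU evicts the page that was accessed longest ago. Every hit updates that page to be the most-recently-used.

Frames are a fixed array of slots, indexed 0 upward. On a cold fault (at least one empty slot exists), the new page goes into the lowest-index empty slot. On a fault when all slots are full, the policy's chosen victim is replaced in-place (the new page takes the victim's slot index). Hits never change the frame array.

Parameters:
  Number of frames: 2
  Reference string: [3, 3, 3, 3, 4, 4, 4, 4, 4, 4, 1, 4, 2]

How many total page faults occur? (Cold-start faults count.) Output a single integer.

Step 0: ref 3 → FAULT, frames=[3,-]
Step 1: ref 3 → HIT, frames=[3,-]
Step 2: ref 3 → HIT, frames=[3,-]
Step 3: ref 3 → HIT, frames=[3,-]
Step 4: ref 4 → FAULT, frames=[3,4]
Step 5: ref 4 → HIT, frames=[3,4]
Step 6: ref 4 → HIT, frames=[3,4]
Step 7: ref 4 → HIT, frames=[3,4]
Step 8: ref 4 → HIT, frames=[3,4]
Step 9: ref 4 → HIT, frames=[3,4]
Step 10: ref 1 → FAULT (evict 3), frames=[1,4]
Step 11: ref 4 → HIT, frames=[1,4]
Step 12: ref 2 → FAULT (evict 1), frames=[2,4]
Total faults: 4

Answer: 4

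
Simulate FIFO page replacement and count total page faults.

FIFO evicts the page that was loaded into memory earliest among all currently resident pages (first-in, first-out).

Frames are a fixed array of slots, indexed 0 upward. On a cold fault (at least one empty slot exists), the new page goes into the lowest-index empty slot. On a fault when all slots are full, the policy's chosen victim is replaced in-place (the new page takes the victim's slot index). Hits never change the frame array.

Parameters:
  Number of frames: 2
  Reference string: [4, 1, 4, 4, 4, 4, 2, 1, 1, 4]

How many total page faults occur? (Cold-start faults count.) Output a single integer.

Answer: 4

Derivation:
Step 0: ref 4 → FAULT, frames=[4,-]
Step 1: ref 1 → FAULT, frames=[4,1]
Step 2: ref 4 → HIT, frames=[4,1]
Step 3: ref 4 → HIT, frames=[4,1]
Step 4: ref 4 → HIT, frames=[4,1]
Step 5: ref 4 → HIT, frames=[4,1]
Step 6: ref 2 → FAULT (evict 4), frames=[2,1]
Step 7: ref 1 → HIT, frames=[2,1]
Step 8: ref 1 → HIT, frames=[2,1]
Step 9: ref 4 → FAULT (evict 1), frames=[2,4]
Total faults: 4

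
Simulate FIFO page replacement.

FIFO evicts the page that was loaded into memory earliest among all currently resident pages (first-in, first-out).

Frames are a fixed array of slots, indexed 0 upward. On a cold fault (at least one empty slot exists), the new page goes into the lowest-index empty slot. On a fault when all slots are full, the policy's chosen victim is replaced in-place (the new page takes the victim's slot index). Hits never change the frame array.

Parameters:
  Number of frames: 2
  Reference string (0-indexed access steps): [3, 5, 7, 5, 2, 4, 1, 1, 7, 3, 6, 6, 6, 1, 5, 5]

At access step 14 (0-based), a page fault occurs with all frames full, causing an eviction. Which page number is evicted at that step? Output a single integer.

Answer: 6

Derivation:
Step 0: ref 3 -> FAULT, frames=[3,-]
Step 1: ref 5 -> FAULT, frames=[3,5]
Step 2: ref 7 -> FAULT, evict 3, frames=[7,5]
Step 3: ref 5 -> HIT, frames=[7,5]
Step 4: ref 2 -> FAULT, evict 5, frames=[7,2]
Step 5: ref 4 -> FAULT, evict 7, frames=[4,2]
Step 6: ref 1 -> FAULT, evict 2, frames=[4,1]
Step 7: ref 1 -> HIT, frames=[4,1]
Step 8: ref 7 -> FAULT, evict 4, frames=[7,1]
Step 9: ref 3 -> FAULT, evict 1, frames=[7,3]
Step 10: ref 6 -> FAULT, evict 7, frames=[6,3]
Step 11: ref 6 -> HIT, frames=[6,3]
Step 12: ref 6 -> HIT, frames=[6,3]
Step 13: ref 1 -> FAULT, evict 3, frames=[6,1]
Step 14: ref 5 -> FAULT, evict 6, frames=[5,1]
At step 14: evicted page 6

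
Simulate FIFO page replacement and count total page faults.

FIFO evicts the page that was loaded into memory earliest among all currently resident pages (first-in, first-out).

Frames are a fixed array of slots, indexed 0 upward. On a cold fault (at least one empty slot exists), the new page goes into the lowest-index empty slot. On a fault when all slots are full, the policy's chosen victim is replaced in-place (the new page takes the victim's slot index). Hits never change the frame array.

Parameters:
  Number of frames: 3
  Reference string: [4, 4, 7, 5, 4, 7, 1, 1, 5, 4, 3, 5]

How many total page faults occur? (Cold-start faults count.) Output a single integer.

Step 0: ref 4 → FAULT, frames=[4,-,-]
Step 1: ref 4 → HIT, frames=[4,-,-]
Step 2: ref 7 → FAULT, frames=[4,7,-]
Step 3: ref 5 → FAULT, frames=[4,7,5]
Step 4: ref 4 → HIT, frames=[4,7,5]
Step 5: ref 7 → HIT, frames=[4,7,5]
Step 6: ref 1 → FAULT (evict 4), frames=[1,7,5]
Step 7: ref 1 → HIT, frames=[1,7,5]
Step 8: ref 5 → HIT, frames=[1,7,5]
Step 9: ref 4 → FAULT (evict 7), frames=[1,4,5]
Step 10: ref 3 → FAULT (evict 5), frames=[1,4,3]
Step 11: ref 5 → FAULT (evict 1), frames=[5,4,3]
Total faults: 7

Answer: 7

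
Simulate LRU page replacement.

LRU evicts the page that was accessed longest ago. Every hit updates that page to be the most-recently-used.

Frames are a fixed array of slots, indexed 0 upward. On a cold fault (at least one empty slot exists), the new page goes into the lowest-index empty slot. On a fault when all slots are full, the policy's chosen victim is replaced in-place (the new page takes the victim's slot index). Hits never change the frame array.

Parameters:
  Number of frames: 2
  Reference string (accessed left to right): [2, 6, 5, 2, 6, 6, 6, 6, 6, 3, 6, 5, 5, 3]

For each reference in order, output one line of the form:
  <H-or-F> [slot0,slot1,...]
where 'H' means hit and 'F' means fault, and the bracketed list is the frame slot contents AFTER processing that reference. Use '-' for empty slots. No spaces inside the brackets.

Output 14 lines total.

F [2,-]
F [2,6]
F [5,6]
F [5,2]
F [6,2]
H [6,2]
H [6,2]
H [6,2]
H [6,2]
F [6,3]
H [6,3]
F [6,5]
H [6,5]
F [3,5]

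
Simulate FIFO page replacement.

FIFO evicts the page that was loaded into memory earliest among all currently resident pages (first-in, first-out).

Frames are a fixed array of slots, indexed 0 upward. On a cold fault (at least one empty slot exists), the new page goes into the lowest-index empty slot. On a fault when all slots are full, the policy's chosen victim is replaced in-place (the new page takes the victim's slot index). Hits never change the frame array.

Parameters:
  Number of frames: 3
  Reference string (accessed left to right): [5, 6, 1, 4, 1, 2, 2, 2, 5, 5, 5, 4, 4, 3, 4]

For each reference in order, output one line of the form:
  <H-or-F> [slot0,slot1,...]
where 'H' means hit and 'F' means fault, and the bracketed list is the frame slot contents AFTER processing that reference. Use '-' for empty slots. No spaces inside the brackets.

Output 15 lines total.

F [5,-,-]
F [5,6,-]
F [5,6,1]
F [4,6,1]
H [4,6,1]
F [4,2,1]
H [4,2,1]
H [4,2,1]
F [4,2,5]
H [4,2,5]
H [4,2,5]
H [4,2,5]
H [4,2,5]
F [3,2,5]
F [3,4,5]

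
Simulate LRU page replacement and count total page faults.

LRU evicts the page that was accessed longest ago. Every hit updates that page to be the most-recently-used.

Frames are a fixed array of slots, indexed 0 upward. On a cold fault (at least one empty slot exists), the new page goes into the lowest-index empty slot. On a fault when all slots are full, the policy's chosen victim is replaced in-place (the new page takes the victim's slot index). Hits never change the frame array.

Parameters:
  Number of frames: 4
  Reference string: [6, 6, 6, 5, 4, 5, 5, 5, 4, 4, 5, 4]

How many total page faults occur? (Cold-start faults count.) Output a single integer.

Answer: 3

Derivation:
Step 0: ref 6 → FAULT, frames=[6,-,-,-]
Step 1: ref 6 → HIT, frames=[6,-,-,-]
Step 2: ref 6 → HIT, frames=[6,-,-,-]
Step 3: ref 5 → FAULT, frames=[6,5,-,-]
Step 4: ref 4 → FAULT, frames=[6,5,4,-]
Step 5: ref 5 → HIT, frames=[6,5,4,-]
Step 6: ref 5 → HIT, frames=[6,5,4,-]
Step 7: ref 5 → HIT, frames=[6,5,4,-]
Step 8: ref 4 → HIT, frames=[6,5,4,-]
Step 9: ref 4 → HIT, frames=[6,5,4,-]
Step 10: ref 5 → HIT, frames=[6,5,4,-]
Step 11: ref 4 → HIT, frames=[6,5,4,-]
Total faults: 3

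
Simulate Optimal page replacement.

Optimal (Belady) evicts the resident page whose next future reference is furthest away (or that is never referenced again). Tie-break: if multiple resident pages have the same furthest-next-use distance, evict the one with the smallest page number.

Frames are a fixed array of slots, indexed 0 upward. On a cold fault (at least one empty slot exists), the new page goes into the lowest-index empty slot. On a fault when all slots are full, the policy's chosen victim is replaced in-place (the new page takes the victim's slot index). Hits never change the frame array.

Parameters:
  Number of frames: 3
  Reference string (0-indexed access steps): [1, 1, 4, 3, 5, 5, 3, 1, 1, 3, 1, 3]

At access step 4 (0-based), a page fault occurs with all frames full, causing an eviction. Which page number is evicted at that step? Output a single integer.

Answer: 4

Derivation:
Step 0: ref 1 -> FAULT, frames=[1,-,-]
Step 1: ref 1 -> HIT, frames=[1,-,-]
Step 2: ref 4 -> FAULT, frames=[1,4,-]
Step 3: ref 3 -> FAULT, frames=[1,4,3]
Step 4: ref 5 -> FAULT, evict 4, frames=[1,5,3]
At step 4: evicted page 4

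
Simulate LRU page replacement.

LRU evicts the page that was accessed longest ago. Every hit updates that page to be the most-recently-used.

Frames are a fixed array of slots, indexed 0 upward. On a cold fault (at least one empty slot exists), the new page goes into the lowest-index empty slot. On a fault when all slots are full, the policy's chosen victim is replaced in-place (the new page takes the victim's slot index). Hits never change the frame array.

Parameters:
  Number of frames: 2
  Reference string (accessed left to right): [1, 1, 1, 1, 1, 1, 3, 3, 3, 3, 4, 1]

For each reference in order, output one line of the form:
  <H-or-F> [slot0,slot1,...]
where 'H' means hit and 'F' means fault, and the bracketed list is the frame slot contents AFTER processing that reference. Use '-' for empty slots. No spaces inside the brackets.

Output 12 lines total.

F [1,-]
H [1,-]
H [1,-]
H [1,-]
H [1,-]
H [1,-]
F [1,3]
H [1,3]
H [1,3]
H [1,3]
F [4,3]
F [4,1]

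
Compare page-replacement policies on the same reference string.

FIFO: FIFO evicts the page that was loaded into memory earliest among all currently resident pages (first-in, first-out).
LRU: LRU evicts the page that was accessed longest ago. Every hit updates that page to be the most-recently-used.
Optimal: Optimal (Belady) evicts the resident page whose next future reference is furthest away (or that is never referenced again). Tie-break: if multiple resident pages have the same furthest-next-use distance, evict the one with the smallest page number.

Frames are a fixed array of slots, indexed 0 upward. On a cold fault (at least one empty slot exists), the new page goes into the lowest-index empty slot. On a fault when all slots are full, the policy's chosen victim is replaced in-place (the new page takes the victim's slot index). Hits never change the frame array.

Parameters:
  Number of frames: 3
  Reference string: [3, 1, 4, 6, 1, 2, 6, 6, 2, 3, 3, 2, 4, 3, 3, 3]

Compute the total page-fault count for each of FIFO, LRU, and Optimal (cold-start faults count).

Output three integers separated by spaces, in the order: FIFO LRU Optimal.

--- FIFO ---
  step 0: ref 3 -> FAULT, frames=[3,-,-] (faults so far: 1)
  step 1: ref 1 -> FAULT, frames=[3,1,-] (faults so far: 2)
  step 2: ref 4 -> FAULT, frames=[3,1,4] (faults so far: 3)
  step 3: ref 6 -> FAULT, evict 3, frames=[6,1,4] (faults so far: 4)
  step 4: ref 1 -> HIT, frames=[6,1,4] (faults so far: 4)
  step 5: ref 2 -> FAULT, evict 1, frames=[6,2,4] (faults so far: 5)
  step 6: ref 6 -> HIT, frames=[6,2,4] (faults so far: 5)
  step 7: ref 6 -> HIT, frames=[6,2,4] (faults so far: 5)
  step 8: ref 2 -> HIT, frames=[6,2,4] (faults so far: 5)
  step 9: ref 3 -> FAULT, evict 4, frames=[6,2,3] (faults so far: 6)
  step 10: ref 3 -> HIT, frames=[6,2,3] (faults so far: 6)
  step 11: ref 2 -> HIT, frames=[6,2,3] (faults so far: 6)
  step 12: ref 4 -> FAULT, evict 6, frames=[4,2,3] (faults so far: 7)
  step 13: ref 3 -> HIT, frames=[4,2,3] (faults so far: 7)
  step 14: ref 3 -> HIT, frames=[4,2,3] (faults so far: 7)
  step 15: ref 3 -> HIT, frames=[4,2,3] (faults so far: 7)
  FIFO total faults: 7
--- LRU ---
  step 0: ref 3 -> FAULT, frames=[3,-,-] (faults so far: 1)
  step 1: ref 1 -> FAULT, frames=[3,1,-] (faults so far: 2)
  step 2: ref 4 -> FAULT, frames=[3,1,4] (faults so far: 3)
  step 3: ref 6 -> FAULT, evict 3, frames=[6,1,4] (faults so far: 4)
  step 4: ref 1 -> HIT, frames=[6,1,4] (faults so far: 4)
  step 5: ref 2 -> FAULT, evict 4, frames=[6,1,2] (faults so far: 5)
  step 6: ref 6 -> HIT, frames=[6,1,2] (faults so far: 5)
  step 7: ref 6 -> HIT, frames=[6,1,2] (faults so far: 5)
  step 8: ref 2 -> HIT, frames=[6,1,2] (faults so far: 5)
  step 9: ref 3 -> FAULT, evict 1, frames=[6,3,2] (faults so far: 6)
  step 10: ref 3 -> HIT, frames=[6,3,2] (faults so far: 6)
  step 11: ref 2 -> HIT, frames=[6,3,2] (faults so far: 6)
  step 12: ref 4 -> FAULT, evict 6, frames=[4,3,2] (faults so far: 7)
  step 13: ref 3 -> HIT, frames=[4,3,2] (faults so far: 7)
  step 14: ref 3 -> HIT, frames=[4,3,2] (faults so far: 7)
  step 15: ref 3 -> HIT, frames=[4,3,2] (faults so far: 7)
  LRU total faults: 7
--- Optimal ---
  step 0: ref 3 -> FAULT, frames=[3,-,-] (faults so far: 1)
  step 1: ref 1 -> FAULT, frames=[3,1,-] (faults so far: 2)
  step 2: ref 4 -> FAULT, frames=[3,1,4] (faults so far: 3)
  step 3: ref 6 -> FAULT, evict 4, frames=[3,1,6] (faults so far: 4)
  step 4: ref 1 -> HIT, frames=[3,1,6] (faults so far: 4)
  step 5: ref 2 -> FAULT, evict 1, frames=[3,2,6] (faults so far: 5)
  step 6: ref 6 -> HIT, frames=[3,2,6] (faults so far: 5)
  step 7: ref 6 -> HIT, frames=[3,2,6] (faults so far: 5)
  step 8: ref 2 -> HIT, frames=[3,2,6] (faults so far: 5)
  step 9: ref 3 -> HIT, frames=[3,2,6] (faults so far: 5)
  step 10: ref 3 -> HIT, frames=[3,2,6] (faults so far: 5)
  step 11: ref 2 -> HIT, frames=[3,2,6] (faults so far: 5)
  step 12: ref 4 -> FAULT, evict 2, frames=[3,4,6] (faults so far: 6)
  step 13: ref 3 -> HIT, frames=[3,4,6] (faults so far: 6)
  step 14: ref 3 -> HIT, frames=[3,4,6] (faults so far: 6)
  step 15: ref 3 -> HIT, frames=[3,4,6] (faults so far: 6)
  Optimal total faults: 6

Answer: 7 7 6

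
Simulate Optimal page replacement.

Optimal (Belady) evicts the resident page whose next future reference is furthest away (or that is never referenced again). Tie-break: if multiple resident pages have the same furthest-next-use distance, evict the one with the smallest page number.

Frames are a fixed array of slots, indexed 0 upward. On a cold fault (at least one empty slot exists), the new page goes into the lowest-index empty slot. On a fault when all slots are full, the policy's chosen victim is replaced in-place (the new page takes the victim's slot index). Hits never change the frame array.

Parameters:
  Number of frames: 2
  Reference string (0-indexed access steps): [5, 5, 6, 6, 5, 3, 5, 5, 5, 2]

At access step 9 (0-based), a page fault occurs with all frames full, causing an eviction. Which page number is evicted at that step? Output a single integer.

Step 0: ref 5 -> FAULT, frames=[5,-]
Step 1: ref 5 -> HIT, frames=[5,-]
Step 2: ref 6 -> FAULT, frames=[5,6]
Step 3: ref 6 -> HIT, frames=[5,6]
Step 4: ref 5 -> HIT, frames=[5,6]
Step 5: ref 3 -> FAULT, evict 6, frames=[5,3]
Step 6: ref 5 -> HIT, frames=[5,3]
Step 7: ref 5 -> HIT, frames=[5,3]
Step 8: ref 5 -> HIT, frames=[5,3]
Step 9: ref 2 -> FAULT, evict 3, frames=[5,2]
At step 9: evicted page 3

Answer: 3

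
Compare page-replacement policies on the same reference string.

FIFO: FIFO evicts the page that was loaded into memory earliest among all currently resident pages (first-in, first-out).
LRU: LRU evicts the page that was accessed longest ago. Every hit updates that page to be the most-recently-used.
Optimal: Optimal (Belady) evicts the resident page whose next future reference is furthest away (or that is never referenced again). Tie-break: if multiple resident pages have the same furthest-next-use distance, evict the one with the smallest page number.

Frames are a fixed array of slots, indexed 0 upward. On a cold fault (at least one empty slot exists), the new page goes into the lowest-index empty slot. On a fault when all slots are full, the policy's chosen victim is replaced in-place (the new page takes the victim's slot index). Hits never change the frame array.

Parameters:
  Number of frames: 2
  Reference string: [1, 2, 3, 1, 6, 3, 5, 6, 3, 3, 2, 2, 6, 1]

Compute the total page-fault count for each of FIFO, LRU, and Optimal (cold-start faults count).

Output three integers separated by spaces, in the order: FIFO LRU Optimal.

Answer: 12 12 8

Derivation:
--- FIFO ---
  step 0: ref 1 -> FAULT, frames=[1,-] (faults so far: 1)
  step 1: ref 2 -> FAULT, frames=[1,2] (faults so far: 2)
  step 2: ref 3 -> FAULT, evict 1, frames=[3,2] (faults so far: 3)
  step 3: ref 1 -> FAULT, evict 2, frames=[3,1] (faults so far: 4)
  step 4: ref 6 -> FAULT, evict 3, frames=[6,1] (faults so far: 5)
  step 5: ref 3 -> FAULT, evict 1, frames=[6,3] (faults so far: 6)
  step 6: ref 5 -> FAULT, evict 6, frames=[5,3] (faults so far: 7)
  step 7: ref 6 -> FAULT, evict 3, frames=[5,6] (faults so far: 8)
  step 8: ref 3 -> FAULT, evict 5, frames=[3,6] (faults so far: 9)
  step 9: ref 3 -> HIT, frames=[3,6] (faults so far: 9)
  step 10: ref 2 -> FAULT, evict 6, frames=[3,2] (faults so far: 10)
  step 11: ref 2 -> HIT, frames=[3,2] (faults so far: 10)
  step 12: ref 6 -> FAULT, evict 3, frames=[6,2] (faults so far: 11)
  step 13: ref 1 -> FAULT, evict 2, frames=[6,1] (faults so far: 12)
  FIFO total faults: 12
--- LRU ---
  step 0: ref 1 -> FAULT, frames=[1,-] (faults so far: 1)
  step 1: ref 2 -> FAULT, frames=[1,2] (faults so far: 2)
  step 2: ref 3 -> FAULT, evict 1, frames=[3,2] (faults so far: 3)
  step 3: ref 1 -> FAULT, evict 2, frames=[3,1] (faults so far: 4)
  step 4: ref 6 -> FAULT, evict 3, frames=[6,1] (faults so far: 5)
  step 5: ref 3 -> FAULT, evict 1, frames=[6,3] (faults so far: 6)
  step 6: ref 5 -> FAULT, evict 6, frames=[5,3] (faults so far: 7)
  step 7: ref 6 -> FAULT, evict 3, frames=[5,6] (faults so far: 8)
  step 8: ref 3 -> FAULT, evict 5, frames=[3,6] (faults so far: 9)
  step 9: ref 3 -> HIT, frames=[3,6] (faults so far: 9)
  step 10: ref 2 -> FAULT, evict 6, frames=[3,2] (faults so far: 10)
  step 11: ref 2 -> HIT, frames=[3,2] (faults so far: 10)
  step 12: ref 6 -> FAULT, evict 3, frames=[6,2] (faults so far: 11)
  step 13: ref 1 -> FAULT, evict 2, frames=[6,1] (faults so far: 12)
  LRU total faults: 12
--- Optimal ---
  step 0: ref 1 -> FAULT, frames=[1,-] (faults so far: 1)
  step 1: ref 2 -> FAULT, frames=[1,2] (faults so far: 2)
  step 2: ref 3 -> FAULT, evict 2, frames=[1,3] (faults so far: 3)
  step 3: ref 1 -> HIT, frames=[1,3] (faults so far: 3)
  step 4: ref 6 -> FAULT, evict 1, frames=[6,3] (faults so far: 4)
  step 5: ref 3 -> HIT, frames=[6,3] (faults so far: 4)
  step 6: ref 5 -> FAULT, evict 3, frames=[6,5] (faults so far: 5)
  step 7: ref 6 -> HIT, frames=[6,5] (faults so far: 5)
  step 8: ref 3 -> FAULT, evict 5, frames=[6,3] (faults so far: 6)
  step 9: ref 3 -> HIT, frames=[6,3] (faults so far: 6)
  step 10: ref 2 -> FAULT, evict 3, frames=[6,2] (faults so far: 7)
  step 11: ref 2 -> HIT, frames=[6,2] (faults so far: 7)
  step 12: ref 6 -> HIT, frames=[6,2] (faults so far: 7)
  step 13: ref 1 -> FAULT, evict 2, frames=[6,1] (faults so far: 8)
  Optimal total faults: 8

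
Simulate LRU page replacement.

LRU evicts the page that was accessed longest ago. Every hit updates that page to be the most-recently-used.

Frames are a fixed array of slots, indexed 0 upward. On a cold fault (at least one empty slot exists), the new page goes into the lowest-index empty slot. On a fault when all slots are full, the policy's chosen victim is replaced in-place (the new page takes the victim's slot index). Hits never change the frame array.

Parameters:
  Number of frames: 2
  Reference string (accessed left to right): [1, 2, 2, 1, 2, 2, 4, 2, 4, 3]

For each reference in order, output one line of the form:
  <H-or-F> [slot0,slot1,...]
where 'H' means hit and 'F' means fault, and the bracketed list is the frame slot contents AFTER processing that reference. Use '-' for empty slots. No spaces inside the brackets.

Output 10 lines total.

F [1,-]
F [1,2]
H [1,2]
H [1,2]
H [1,2]
H [1,2]
F [4,2]
H [4,2]
H [4,2]
F [4,3]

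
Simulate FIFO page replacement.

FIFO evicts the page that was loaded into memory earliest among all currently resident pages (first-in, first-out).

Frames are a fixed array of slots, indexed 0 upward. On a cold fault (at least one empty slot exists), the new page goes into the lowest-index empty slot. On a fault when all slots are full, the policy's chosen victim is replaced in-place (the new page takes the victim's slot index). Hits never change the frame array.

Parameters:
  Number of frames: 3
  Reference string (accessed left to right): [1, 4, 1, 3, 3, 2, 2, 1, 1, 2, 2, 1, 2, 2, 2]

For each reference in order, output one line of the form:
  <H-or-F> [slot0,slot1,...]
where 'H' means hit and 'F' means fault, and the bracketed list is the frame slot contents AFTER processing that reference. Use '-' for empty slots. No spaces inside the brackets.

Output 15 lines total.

F [1,-,-]
F [1,4,-]
H [1,4,-]
F [1,4,3]
H [1,4,3]
F [2,4,3]
H [2,4,3]
F [2,1,3]
H [2,1,3]
H [2,1,3]
H [2,1,3]
H [2,1,3]
H [2,1,3]
H [2,1,3]
H [2,1,3]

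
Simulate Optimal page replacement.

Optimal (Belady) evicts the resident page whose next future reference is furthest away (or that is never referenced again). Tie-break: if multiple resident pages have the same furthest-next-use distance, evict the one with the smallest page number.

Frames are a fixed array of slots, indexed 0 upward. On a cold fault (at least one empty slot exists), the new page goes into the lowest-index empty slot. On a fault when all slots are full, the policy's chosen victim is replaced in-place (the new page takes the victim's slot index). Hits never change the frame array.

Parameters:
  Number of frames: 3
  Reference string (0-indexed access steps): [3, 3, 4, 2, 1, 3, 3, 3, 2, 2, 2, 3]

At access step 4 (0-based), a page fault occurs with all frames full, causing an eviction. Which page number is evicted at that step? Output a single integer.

Answer: 4

Derivation:
Step 0: ref 3 -> FAULT, frames=[3,-,-]
Step 1: ref 3 -> HIT, frames=[3,-,-]
Step 2: ref 4 -> FAULT, frames=[3,4,-]
Step 3: ref 2 -> FAULT, frames=[3,4,2]
Step 4: ref 1 -> FAULT, evict 4, frames=[3,1,2]
At step 4: evicted page 4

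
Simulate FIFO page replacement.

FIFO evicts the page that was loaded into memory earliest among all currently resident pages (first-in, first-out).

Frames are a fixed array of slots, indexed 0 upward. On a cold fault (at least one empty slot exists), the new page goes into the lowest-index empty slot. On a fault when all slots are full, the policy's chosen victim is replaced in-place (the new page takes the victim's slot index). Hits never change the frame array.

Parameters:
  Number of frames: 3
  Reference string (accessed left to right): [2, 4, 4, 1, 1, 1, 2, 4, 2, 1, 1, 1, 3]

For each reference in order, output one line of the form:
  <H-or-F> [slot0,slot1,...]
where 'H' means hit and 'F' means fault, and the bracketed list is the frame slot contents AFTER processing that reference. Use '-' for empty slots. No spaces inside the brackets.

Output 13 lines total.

F [2,-,-]
F [2,4,-]
H [2,4,-]
F [2,4,1]
H [2,4,1]
H [2,4,1]
H [2,4,1]
H [2,4,1]
H [2,4,1]
H [2,4,1]
H [2,4,1]
H [2,4,1]
F [3,4,1]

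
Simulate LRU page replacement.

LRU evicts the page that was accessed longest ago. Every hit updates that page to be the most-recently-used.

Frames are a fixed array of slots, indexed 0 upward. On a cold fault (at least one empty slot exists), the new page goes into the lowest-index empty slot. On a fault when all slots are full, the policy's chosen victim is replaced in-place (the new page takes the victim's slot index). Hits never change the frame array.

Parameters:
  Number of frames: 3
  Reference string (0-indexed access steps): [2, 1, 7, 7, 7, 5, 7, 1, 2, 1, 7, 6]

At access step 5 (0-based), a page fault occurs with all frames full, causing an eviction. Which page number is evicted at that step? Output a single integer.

Step 0: ref 2 -> FAULT, frames=[2,-,-]
Step 1: ref 1 -> FAULT, frames=[2,1,-]
Step 2: ref 7 -> FAULT, frames=[2,1,7]
Step 3: ref 7 -> HIT, frames=[2,1,7]
Step 4: ref 7 -> HIT, frames=[2,1,7]
Step 5: ref 5 -> FAULT, evict 2, frames=[5,1,7]
At step 5: evicted page 2

Answer: 2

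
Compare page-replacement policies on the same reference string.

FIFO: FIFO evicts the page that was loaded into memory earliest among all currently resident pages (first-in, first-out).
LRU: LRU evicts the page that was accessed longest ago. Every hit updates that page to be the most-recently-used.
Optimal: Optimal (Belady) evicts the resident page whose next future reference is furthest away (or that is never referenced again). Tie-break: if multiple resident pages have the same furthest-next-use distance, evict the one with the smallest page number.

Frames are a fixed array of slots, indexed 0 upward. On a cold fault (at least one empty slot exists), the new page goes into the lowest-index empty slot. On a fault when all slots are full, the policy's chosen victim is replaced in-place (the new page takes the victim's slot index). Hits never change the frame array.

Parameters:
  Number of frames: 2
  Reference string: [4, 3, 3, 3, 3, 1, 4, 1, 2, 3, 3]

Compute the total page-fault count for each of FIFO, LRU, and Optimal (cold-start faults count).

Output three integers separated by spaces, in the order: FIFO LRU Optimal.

Answer: 6 6 5

Derivation:
--- FIFO ---
  step 0: ref 4 -> FAULT, frames=[4,-] (faults so far: 1)
  step 1: ref 3 -> FAULT, frames=[4,3] (faults so far: 2)
  step 2: ref 3 -> HIT, frames=[4,3] (faults so far: 2)
  step 3: ref 3 -> HIT, frames=[4,3] (faults so far: 2)
  step 4: ref 3 -> HIT, frames=[4,3] (faults so far: 2)
  step 5: ref 1 -> FAULT, evict 4, frames=[1,3] (faults so far: 3)
  step 6: ref 4 -> FAULT, evict 3, frames=[1,4] (faults so far: 4)
  step 7: ref 1 -> HIT, frames=[1,4] (faults so far: 4)
  step 8: ref 2 -> FAULT, evict 1, frames=[2,4] (faults so far: 5)
  step 9: ref 3 -> FAULT, evict 4, frames=[2,3] (faults so far: 6)
  step 10: ref 3 -> HIT, frames=[2,3] (faults so far: 6)
  FIFO total faults: 6
--- LRU ---
  step 0: ref 4 -> FAULT, frames=[4,-] (faults so far: 1)
  step 1: ref 3 -> FAULT, frames=[4,3] (faults so far: 2)
  step 2: ref 3 -> HIT, frames=[4,3] (faults so far: 2)
  step 3: ref 3 -> HIT, frames=[4,3] (faults so far: 2)
  step 4: ref 3 -> HIT, frames=[4,3] (faults so far: 2)
  step 5: ref 1 -> FAULT, evict 4, frames=[1,3] (faults so far: 3)
  step 6: ref 4 -> FAULT, evict 3, frames=[1,4] (faults so far: 4)
  step 7: ref 1 -> HIT, frames=[1,4] (faults so far: 4)
  step 8: ref 2 -> FAULT, evict 4, frames=[1,2] (faults so far: 5)
  step 9: ref 3 -> FAULT, evict 1, frames=[3,2] (faults so far: 6)
  step 10: ref 3 -> HIT, frames=[3,2] (faults so far: 6)
  LRU total faults: 6
--- Optimal ---
  step 0: ref 4 -> FAULT, frames=[4,-] (faults so far: 1)
  step 1: ref 3 -> FAULT, frames=[4,3] (faults so far: 2)
  step 2: ref 3 -> HIT, frames=[4,3] (faults so far: 2)
  step 3: ref 3 -> HIT, frames=[4,3] (faults so far: 2)
  step 4: ref 3 -> HIT, frames=[4,3] (faults so far: 2)
  step 5: ref 1 -> FAULT, evict 3, frames=[4,1] (faults so far: 3)
  step 6: ref 4 -> HIT, frames=[4,1] (faults so far: 3)
  step 7: ref 1 -> HIT, frames=[4,1] (faults so far: 3)
  step 8: ref 2 -> FAULT, evict 1, frames=[4,2] (faults so far: 4)
  step 9: ref 3 -> FAULT, evict 2, frames=[4,3] (faults so far: 5)
  step 10: ref 3 -> HIT, frames=[4,3] (faults so far: 5)
  Optimal total faults: 5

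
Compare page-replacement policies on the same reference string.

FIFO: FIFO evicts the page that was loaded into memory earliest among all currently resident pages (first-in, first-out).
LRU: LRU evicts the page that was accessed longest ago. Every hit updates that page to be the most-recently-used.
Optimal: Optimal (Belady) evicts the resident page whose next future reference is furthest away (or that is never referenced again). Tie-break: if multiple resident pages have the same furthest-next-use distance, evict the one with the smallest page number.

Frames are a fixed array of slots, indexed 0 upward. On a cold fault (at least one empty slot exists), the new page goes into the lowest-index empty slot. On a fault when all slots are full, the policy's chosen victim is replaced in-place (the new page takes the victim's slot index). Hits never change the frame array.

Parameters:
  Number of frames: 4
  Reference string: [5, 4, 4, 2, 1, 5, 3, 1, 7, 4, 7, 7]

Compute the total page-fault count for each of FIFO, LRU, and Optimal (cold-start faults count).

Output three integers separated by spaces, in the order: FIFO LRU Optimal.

Answer: 7 7 6

Derivation:
--- FIFO ---
  step 0: ref 5 -> FAULT, frames=[5,-,-,-] (faults so far: 1)
  step 1: ref 4 -> FAULT, frames=[5,4,-,-] (faults so far: 2)
  step 2: ref 4 -> HIT, frames=[5,4,-,-] (faults so far: 2)
  step 3: ref 2 -> FAULT, frames=[5,4,2,-] (faults so far: 3)
  step 4: ref 1 -> FAULT, frames=[5,4,2,1] (faults so far: 4)
  step 5: ref 5 -> HIT, frames=[5,4,2,1] (faults so far: 4)
  step 6: ref 3 -> FAULT, evict 5, frames=[3,4,2,1] (faults so far: 5)
  step 7: ref 1 -> HIT, frames=[3,4,2,1] (faults so far: 5)
  step 8: ref 7 -> FAULT, evict 4, frames=[3,7,2,1] (faults so far: 6)
  step 9: ref 4 -> FAULT, evict 2, frames=[3,7,4,1] (faults so far: 7)
  step 10: ref 7 -> HIT, frames=[3,7,4,1] (faults so far: 7)
  step 11: ref 7 -> HIT, frames=[3,7,4,1] (faults so far: 7)
  FIFO total faults: 7
--- LRU ---
  step 0: ref 5 -> FAULT, frames=[5,-,-,-] (faults so far: 1)
  step 1: ref 4 -> FAULT, frames=[5,4,-,-] (faults so far: 2)
  step 2: ref 4 -> HIT, frames=[5,4,-,-] (faults so far: 2)
  step 3: ref 2 -> FAULT, frames=[5,4,2,-] (faults so far: 3)
  step 4: ref 1 -> FAULT, frames=[5,4,2,1] (faults so far: 4)
  step 5: ref 5 -> HIT, frames=[5,4,2,1] (faults so far: 4)
  step 6: ref 3 -> FAULT, evict 4, frames=[5,3,2,1] (faults so far: 5)
  step 7: ref 1 -> HIT, frames=[5,3,2,1] (faults so far: 5)
  step 8: ref 7 -> FAULT, evict 2, frames=[5,3,7,1] (faults so far: 6)
  step 9: ref 4 -> FAULT, evict 5, frames=[4,3,7,1] (faults so far: 7)
  step 10: ref 7 -> HIT, frames=[4,3,7,1] (faults so far: 7)
  step 11: ref 7 -> HIT, frames=[4,3,7,1] (faults so far: 7)
  LRU total faults: 7
--- Optimal ---
  step 0: ref 5 -> FAULT, frames=[5,-,-,-] (faults so far: 1)
  step 1: ref 4 -> FAULT, frames=[5,4,-,-] (faults so far: 2)
  step 2: ref 4 -> HIT, frames=[5,4,-,-] (faults so far: 2)
  step 3: ref 2 -> FAULT, frames=[5,4,2,-] (faults so far: 3)
  step 4: ref 1 -> FAULT, frames=[5,4,2,1] (faults so far: 4)
  step 5: ref 5 -> HIT, frames=[5,4,2,1] (faults so far: 4)
  step 6: ref 3 -> FAULT, evict 2, frames=[5,4,3,1] (faults so far: 5)
  step 7: ref 1 -> HIT, frames=[5,4,3,1] (faults so far: 5)
  step 8: ref 7 -> FAULT, evict 1, frames=[5,4,3,7] (faults so far: 6)
  step 9: ref 4 -> HIT, frames=[5,4,3,7] (faults so far: 6)
  step 10: ref 7 -> HIT, frames=[5,4,3,7] (faults so far: 6)
  step 11: ref 7 -> HIT, frames=[5,4,3,7] (faults so far: 6)
  Optimal total faults: 6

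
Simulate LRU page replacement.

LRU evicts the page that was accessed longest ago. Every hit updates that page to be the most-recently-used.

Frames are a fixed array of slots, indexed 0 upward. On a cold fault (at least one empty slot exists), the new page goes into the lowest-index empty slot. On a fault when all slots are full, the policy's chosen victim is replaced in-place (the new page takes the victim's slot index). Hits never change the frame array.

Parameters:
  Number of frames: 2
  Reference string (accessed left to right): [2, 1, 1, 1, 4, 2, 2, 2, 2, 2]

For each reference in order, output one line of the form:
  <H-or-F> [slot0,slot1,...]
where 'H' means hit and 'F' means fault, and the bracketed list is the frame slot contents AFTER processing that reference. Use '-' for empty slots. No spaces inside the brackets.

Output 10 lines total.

F [2,-]
F [2,1]
H [2,1]
H [2,1]
F [4,1]
F [4,2]
H [4,2]
H [4,2]
H [4,2]
H [4,2]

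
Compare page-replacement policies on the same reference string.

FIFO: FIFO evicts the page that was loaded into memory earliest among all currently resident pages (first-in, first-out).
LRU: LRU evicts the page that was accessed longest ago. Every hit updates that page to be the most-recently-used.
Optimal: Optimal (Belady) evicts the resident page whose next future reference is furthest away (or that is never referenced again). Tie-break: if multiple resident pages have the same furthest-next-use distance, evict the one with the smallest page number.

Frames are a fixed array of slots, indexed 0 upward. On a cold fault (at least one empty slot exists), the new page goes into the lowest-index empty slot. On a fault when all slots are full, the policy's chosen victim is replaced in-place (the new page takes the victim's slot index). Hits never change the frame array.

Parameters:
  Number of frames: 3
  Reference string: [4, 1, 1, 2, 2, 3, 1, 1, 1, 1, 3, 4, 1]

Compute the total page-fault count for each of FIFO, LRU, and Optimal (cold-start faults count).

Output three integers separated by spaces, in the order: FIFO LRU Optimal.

Answer: 6 5 4

Derivation:
--- FIFO ---
  step 0: ref 4 -> FAULT, frames=[4,-,-] (faults so far: 1)
  step 1: ref 1 -> FAULT, frames=[4,1,-] (faults so far: 2)
  step 2: ref 1 -> HIT, frames=[4,1,-] (faults so far: 2)
  step 3: ref 2 -> FAULT, frames=[4,1,2] (faults so far: 3)
  step 4: ref 2 -> HIT, frames=[4,1,2] (faults so far: 3)
  step 5: ref 3 -> FAULT, evict 4, frames=[3,1,2] (faults so far: 4)
  step 6: ref 1 -> HIT, frames=[3,1,2] (faults so far: 4)
  step 7: ref 1 -> HIT, frames=[3,1,2] (faults so far: 4)
  step 8: ref 1 -> HIT, frames=[3,1,2] (faults so far: 4)
  step 9: ref 1 -> HIT, frames=[3,1,2] (faults so far: 4)
  step 10: ref 3 -> HIT, frames=[3,1,2] (faults so far: 4)
  step 11: ref 4 -> FAULT, evict 1, frames=[3,4,2] (faults so far: 5)
  step 12: ref 1 -> FAULT, evict 2, frames=[3,4,1] (faults so far: 6)
  FIFO total faults: 6
--- LRU ---
  step 0: ref 4 -> FAULT, frames=[4,-,-] (faults so far: 1)
  step 1: ref 1 -> FAULT, frames=[4,1,-] (faults so far: 2)
  step 2: ref 1 -> HIT, frames=[4,1,-] (faults so far: 2)
  step 3: ref 2 -> FAULT, frames=[4,1,2] (faults so far: 3)
  step 4: ref 2 -> HIT, frames=[4,1,2] (faults so far: 3)
  step 5: ref 3 -> FAULT, evict 4, frames=[3,1,2] (faults so far: 4)
  step 6: ref 1 -> HIT, frames=[3,1,2] (faults so far: 4)
  step 7: ref 1 -> HIT, frames=[3,1,2] (faults so far: 4)
  step 8: ref 1 -> HIT, frames=[3,1,2] (faults so far: 4)
  step 9: ref 1 -> HIT, frames=[3,1,2] (faults so far: 4)
  step 10: ref 3 -> HIT, frames=[3,1,2] (faults so far: 4)
  step 11: ref 4 -> FAULT, evict 2, frames=[3,1,4] (faults so far: 5)
  step 12: ref 1 -> HIT, frames=[3,1,4] (faults so far: 5)
  LRU total faults: 5
--- Optimal ---
  step 0: ref 4 -> FAULT, frames=[4,-,-] (faults so far: 1)
  step 1: ref 1 -> FAULT, frames=[4,1,-] (faults so far: 2)
  step 2: ref 1 -> HIT, frames=[4,1,-] (faults so far: 2)
  step 3: ref 2 -> FAULT, frames=[4,1,2] (faults so far: 3)
  step 4: ref 2 -> HIT, frames=[4,1,2] (faults so far: 3)
  step 5: ref 3 -> FAULT, evict 2, frames=[4,1,3] (faults so far: 4)
  step 6: ref 1 -> HIT, frames=[4,1,3] (faults so far: 4)
  step 7: ref 1 -> HIT, frames=[4,1,3] (faults so far: 4)
  step 8: ref 1 -> HIT, frames=[4,1,3] (faults so far: 4)
  step 9: ref 1 -> HIT, frames=[4,1,3] (faults so far: 4)
  step 10: ref 3 -> HIT, frames=[4,1,3] (faults so far: 4)
  step 11: ref 4 -> HIT, frames=[4,1,3] (faults so far: 4)
  step 12: ref 1 -> HIT, frames=[4,1,3] (faults so far: 4)
  Optimal total faults: 4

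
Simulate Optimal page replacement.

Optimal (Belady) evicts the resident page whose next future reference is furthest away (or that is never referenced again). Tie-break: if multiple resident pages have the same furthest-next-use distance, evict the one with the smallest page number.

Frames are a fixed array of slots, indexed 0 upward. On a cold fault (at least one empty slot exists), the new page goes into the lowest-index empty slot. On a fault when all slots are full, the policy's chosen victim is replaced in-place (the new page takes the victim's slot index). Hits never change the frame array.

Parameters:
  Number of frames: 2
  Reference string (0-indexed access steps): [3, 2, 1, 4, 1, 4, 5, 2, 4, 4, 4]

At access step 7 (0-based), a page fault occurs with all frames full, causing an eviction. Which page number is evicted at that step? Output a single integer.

Step 0: ref 3 -> FAULT, frames=[3,-]
Step 1: ref 2 -> FAULT, frames=[3,2]
Step 2: ref 1 -> FAULT, evict 3, frames=[1,2]
Step 3: ref 4 -> FAULT, evict 2, frames=[1,4]
Step 4: ref 1 -> HIT, frames=[1,4]
Step 5: ref 4 -> HIT, frames=[1,4]
Step 6: ref 5 -> FAULT, evict 1, frames=[5,4]
Step 7: ref 2 -> FAULT, evict 5, frames=[2,4]
At step 7: evicted page 5

Answer: 5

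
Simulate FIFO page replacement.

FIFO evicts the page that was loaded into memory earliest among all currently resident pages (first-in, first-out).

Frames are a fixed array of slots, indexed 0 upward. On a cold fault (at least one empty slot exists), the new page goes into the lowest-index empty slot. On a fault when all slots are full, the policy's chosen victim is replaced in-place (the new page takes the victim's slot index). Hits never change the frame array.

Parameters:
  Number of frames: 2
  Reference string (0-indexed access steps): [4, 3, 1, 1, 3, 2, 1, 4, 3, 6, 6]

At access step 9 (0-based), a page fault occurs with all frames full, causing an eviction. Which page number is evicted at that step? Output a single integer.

Step 0: ref 4 -> FAULT, frames=[4,-]
Step 1: ref 3 -> FAULT, frames=[4,3]
Step 2: ref 1 -> FAULT, evict 4, frames=[1,3]
Step 3: ref 1 -> HIT, frames=[1,3]
Step 4: ref 3 -> HIT, frames=[1,3]
Step 5: ref 2 -> FAULT, evict 3, frames=[1,2]
Step 6: ref 1 -> HIT, frames=[1,2]
Step 7: ref 4 -> FAULT, evict 1, frames=[4,2]
Step 8: ref 3 -> FAULT, evict 2, frames=[4,3]
Step 9: ref 6 -> FAULT, evict 4, frames=[6,3]
At step 9: evicted page 4

Answer: 4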